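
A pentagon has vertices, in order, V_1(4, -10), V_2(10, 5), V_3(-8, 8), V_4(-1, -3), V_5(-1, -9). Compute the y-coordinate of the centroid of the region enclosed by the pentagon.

29/162

Apply Gauss's area formula. First the cross-terms c_i = x_i·y_{i+1} − x_{i+1}·y_i:
  120, 120, 32, 6, 46  ⇒  2A = 324, A = 162.
Then Σ (y_i + y_{i+1})·c_i = 174, so ȳ = 174 / (6·162) = 29/162.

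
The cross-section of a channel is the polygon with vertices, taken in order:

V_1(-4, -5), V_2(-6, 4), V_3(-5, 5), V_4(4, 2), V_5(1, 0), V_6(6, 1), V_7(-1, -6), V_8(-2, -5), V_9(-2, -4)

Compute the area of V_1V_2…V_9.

Apply Gauss's area formula: 2A = Σ (x_i·y_{i+1} − x_{i+1}·y_i), indices taken mod 9.
Σ = (-46) + (-10) + (-30) + (-2) + (1) + (-35) + (-7) + (-2) + (-6) = -137
Area = |Σ|/2 = 68.5.

68.5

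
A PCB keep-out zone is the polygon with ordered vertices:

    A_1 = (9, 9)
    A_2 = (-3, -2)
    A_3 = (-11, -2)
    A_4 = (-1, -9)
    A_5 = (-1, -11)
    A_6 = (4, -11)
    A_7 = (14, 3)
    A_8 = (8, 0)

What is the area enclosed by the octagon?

Apply Gauss's area formula: 2A = Σ (x_i·y_{i+1} − x_{i+1}·y_i), indices taken mod 8.
Σ = (9) + (-16) + (97) + (2) + (55) + (166) + (-24) + (72) = 361
Area = |Σ|/2 = 180.5.

180.5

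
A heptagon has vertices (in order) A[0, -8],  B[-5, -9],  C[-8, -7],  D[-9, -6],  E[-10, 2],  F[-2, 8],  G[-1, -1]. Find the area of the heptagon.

Apply the shoelace (surveyor's) formula: 2A = Σ (x_i·y_{i+1} − x_{i+1}·y_i), indices taken mod 7.
Σ = (-40) + (-37) + (-15) + (-78) + (-76) + (10) + (8) = -228
Area = |Σ|/2 = 114.

114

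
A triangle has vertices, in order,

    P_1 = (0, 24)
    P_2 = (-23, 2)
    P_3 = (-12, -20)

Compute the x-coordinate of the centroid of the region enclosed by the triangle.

Apply Gauss's area formula. First the cross-terms c_i = x_i·y_{i+1} − x_{i+1}·y_i:
  552, 484, -288  ⇒  2A = 748, A = 374.
Then Σ (x_i + x_{i+1})·c_i = -26180, so x̄ = -26180 / (6·374) = -35/3.

-35/3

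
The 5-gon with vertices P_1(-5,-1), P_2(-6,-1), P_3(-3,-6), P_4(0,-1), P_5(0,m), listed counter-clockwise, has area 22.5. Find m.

Write out the shoelace sum; only the two edges meeting at P_5 involve m:
2·Area = [(0·m − 0·(-1)) + (0·(-1) − (-5)·m)] + 35
       = 5·m + 35 = 45
⇒ m = 2.

2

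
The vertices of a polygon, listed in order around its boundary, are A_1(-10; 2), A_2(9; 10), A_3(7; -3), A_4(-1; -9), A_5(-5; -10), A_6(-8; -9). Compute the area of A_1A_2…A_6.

Apply Gauss's area formula: 2A = Σ (x_i·y_{i+1} − x_{i+1}·y_i), indices taken mod 6.
Σ = (-118) + (-97) + (-66) + (-35) + (-35) + (-106) = -457
Area = |Σ|/2 = 228.5.

228.5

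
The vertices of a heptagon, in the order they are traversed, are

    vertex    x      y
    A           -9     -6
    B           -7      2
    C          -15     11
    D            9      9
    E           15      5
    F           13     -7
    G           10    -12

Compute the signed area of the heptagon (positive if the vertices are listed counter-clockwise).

-427.5

Cross-terms: -60, -47, -234, -90, -170, -86, -168  ⇒  Σ = -855
Signed area = Σ/2 = -427.5 (negative ⇒ clockwise traversal).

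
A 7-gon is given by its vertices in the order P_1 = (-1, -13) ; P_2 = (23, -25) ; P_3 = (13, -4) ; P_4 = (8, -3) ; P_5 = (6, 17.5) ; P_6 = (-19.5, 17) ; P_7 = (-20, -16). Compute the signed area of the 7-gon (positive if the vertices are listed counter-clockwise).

1023.625

Apply Gauss's area formula: 2A = Σ (x_i·y_{i+1} − x_{i+1}·y_i), indices taken mod 7.
Cross-terms: 324, 233, -7, 158, 443.25, 652, 244  ⇒  Σ = 2047.25
Signed area = Σ/2 = 1023.625 (positive ⇒ counter-clockwise traversal).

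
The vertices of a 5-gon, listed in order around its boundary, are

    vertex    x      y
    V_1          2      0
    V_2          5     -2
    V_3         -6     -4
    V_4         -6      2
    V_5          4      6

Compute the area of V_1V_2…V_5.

Apply the shoelace formula: 2A = Σ (x_i·y_{i+1} − x_{i+1}·y_i), indices taken mod 5.
Σ = (-4) + (-32) + (-36) + (-44) + (-12) = -128
Area = |Σ|/2 = 64.

64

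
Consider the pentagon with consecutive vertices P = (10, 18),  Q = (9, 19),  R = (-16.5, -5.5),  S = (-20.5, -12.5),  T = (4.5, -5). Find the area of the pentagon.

Apply the shoelace formula: 2A = Σ (x_i·y_{i+1} − x_{i+1}·y_i), indices taken mod 5.
Cross-terms: 28, 264, 93.5, 158.75, 131  ⇒  Σ = 675.25
Area = |Σ|/2 = 337.625.

337.625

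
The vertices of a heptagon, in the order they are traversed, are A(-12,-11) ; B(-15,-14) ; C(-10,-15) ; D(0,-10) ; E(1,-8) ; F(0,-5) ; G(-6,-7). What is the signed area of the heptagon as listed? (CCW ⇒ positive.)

Cross-terms: 3, 85, 100, 10, -5, -30, -18  ⇒  Σ = 145
Signed area = Σ/2 = 72.5 (positive ⇒ counter-clockwise traversal).

72.5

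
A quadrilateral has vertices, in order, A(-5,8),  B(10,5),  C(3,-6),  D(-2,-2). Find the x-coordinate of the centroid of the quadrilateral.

167/84

Apply the surveyor's formula. First the cross-terms c_i = x_i·y_{i+1} − x_{i+1}·y_i:
  -105, -75, -18, -26  ⇒  2A = -224, A = -112.
Then Σ (x_i + x_{i+1})·c_i = -1336, so x̄ = -1336 / (6·(-112)) = 167/84.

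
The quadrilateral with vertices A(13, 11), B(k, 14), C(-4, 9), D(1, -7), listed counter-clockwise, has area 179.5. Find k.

Write out the shoelace sum; only the two edges meeting at B involve k:
2·Area = [(13·14 − k·11) + (k·9 − (-4)·14)] + 121
       = -2·k + 359 = 359
⇒ k = 0.

0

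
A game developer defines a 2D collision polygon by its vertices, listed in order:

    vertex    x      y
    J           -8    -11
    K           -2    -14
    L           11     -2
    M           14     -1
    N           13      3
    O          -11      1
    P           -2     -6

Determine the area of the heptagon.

204

Apply Gauss's area formula: 2A = Σ (x_i·y_{i+1} − x_{i+1}·y_i), indices taken mod 7.
Cross-terms: 90, 158, 17, 55, 46, 68, -26  ⇒  Σ = 408
Area = |Σ|/2 = 204.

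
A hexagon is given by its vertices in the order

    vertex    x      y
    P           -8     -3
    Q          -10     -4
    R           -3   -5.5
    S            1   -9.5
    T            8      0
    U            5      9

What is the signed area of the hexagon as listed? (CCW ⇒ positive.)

142

P→Q: (-8)(-4) − (-10)(-3) = 2
Q→R: (-10)(-5.5) − (-3)(-4) = 43
R→S: (-3)(-9.5) − (1)(-5.5) = 34
S→T: (1)(0) − (8)(-9.5) = 76
T→U: (8)(9) − (5)(0) = 72
U→P: (5)(-3) − (-8)(9) = 57
Σ = 284
Signed area = Σ/2 = 142 (positive ⇒ counter-clockwise traversal).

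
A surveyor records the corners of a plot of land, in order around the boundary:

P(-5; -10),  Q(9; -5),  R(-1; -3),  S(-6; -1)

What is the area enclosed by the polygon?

P→Q: (-5)(-5) − (9)(-10) = 115
Q→R: (9)(-3) − (-1)(-5) = -32
R→S: (-1)(-1) − (-6)(-3) = -17
S→P: (-6)(-10) − (-5)(-1) = 55
Σ = 121
Area = |Σ|/2 = 60.5.

60.5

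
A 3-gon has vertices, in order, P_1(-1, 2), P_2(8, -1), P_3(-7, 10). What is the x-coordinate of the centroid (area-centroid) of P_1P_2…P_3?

0

Apply Gauss's area formula. First the cross-terms c_i = x_i·y_{i+1} − x_{i+1}·y_i:
  -15, 73, -4  ⇒  2A = 54, A = 27.
Then Σ (x_i + x_{i+1})·c_i = 0, so x̄ = 0 / (6·27) = 0.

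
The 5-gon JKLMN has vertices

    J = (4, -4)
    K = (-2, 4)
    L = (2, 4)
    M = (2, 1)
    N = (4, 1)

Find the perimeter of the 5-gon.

24

|JK| = √((-6)² + (8)²) = √100 = 10
|KL| = √((4)² + (0)²) = √16 = 4
|LM| = √((0)² + (-3)²) = √9 = 3
|MN| = √((2)² + (0)²) = √4 = 2
|NJ| = √((0)² + (-5)²) = √25 = 5
Perimeter = 10 + 4 + 3 + 2 + 5 = 24.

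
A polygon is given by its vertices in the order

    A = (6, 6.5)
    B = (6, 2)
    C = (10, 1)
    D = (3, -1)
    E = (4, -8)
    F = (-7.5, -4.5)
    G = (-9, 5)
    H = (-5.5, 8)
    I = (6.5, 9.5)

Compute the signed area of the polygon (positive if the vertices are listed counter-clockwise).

-196.75

Cross-terms: -27, -14, -13, -20, -78, -78, -44.5, -104.25, -14.75  ⇒  Σ = -393.5
Signed area = Σ/2 = -196.75 (negative ⇒ clockwise traversal).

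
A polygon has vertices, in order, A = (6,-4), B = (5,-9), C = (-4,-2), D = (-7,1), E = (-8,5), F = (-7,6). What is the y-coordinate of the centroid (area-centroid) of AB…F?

Apply Gauss's area formula. First the cross-terms c_i = x_i·y_{i+1} − x_{i+1}·y_i:
  -34, -46, -18, -27, -13, -8  ⇒  2A = -146, A = -73.
Then Σ (y_i + y_{i+1})·c_i = 645, so ȳ = 645 / (6·(-73)) = -215/146.

-215/146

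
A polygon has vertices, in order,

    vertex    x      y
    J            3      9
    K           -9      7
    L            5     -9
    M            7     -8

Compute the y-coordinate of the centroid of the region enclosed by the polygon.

206/129

Apply the surveyor's formula. First the cross-terms c_i = x_i·y_{i+1} − x_{i+1}·y_i:
  102, 46, 23, 87  ⇒  2A = 258, A = 129.
Then Σ (y_i + y_{i+1})·c_i = 1236, so ȳ = 1236 / (6·129) = 206/129.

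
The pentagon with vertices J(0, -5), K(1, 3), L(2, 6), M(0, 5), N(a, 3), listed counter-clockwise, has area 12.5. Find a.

-1

Write out the shoelace sum; only the two edges meeting at N involve a:
2·Area = [(0·3 − a·5) + (a·(-5) − 0·3)] + 15
       = -10·a + 15 = 25
⇒ a = -1.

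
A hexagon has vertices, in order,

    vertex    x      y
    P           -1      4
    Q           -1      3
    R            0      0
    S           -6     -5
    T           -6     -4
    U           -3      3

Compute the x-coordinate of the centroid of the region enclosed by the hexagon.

-94/33

Apply the shoelace formula. First the cross-terms c_i = x_i·y_{i+1} − x_{i+1}·y_i:
  1, 0, 0, -6, -30, -9  ⇒  2A = -44, A = -22.
Then Σ (x_i + x_{i+1})·c_i = 376, so x̄ = 376 / (6·(-22)) = -94/33.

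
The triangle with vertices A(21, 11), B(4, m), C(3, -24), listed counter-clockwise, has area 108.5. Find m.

Write out the shoelace sum; only the two edges meeting at B involve m:
2·Area = [(21·m − 4·11) + (4·(-24) − 3·m)] + 537
       = 18·m + 397 = 217
⇒ m = -10.

-10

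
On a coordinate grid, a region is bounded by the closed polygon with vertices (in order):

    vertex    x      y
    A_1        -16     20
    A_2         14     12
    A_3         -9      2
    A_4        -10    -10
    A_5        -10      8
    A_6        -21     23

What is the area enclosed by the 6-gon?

260

Apply the surveyor's formula: 2A = Σ (x_i·y_{i+1} − x_{i+1}·y_i), indices taken mod 6.
Cross-terms: -472, 136, 110, -180, -62, -52  ⇒  Σ = -520
Area = |Σ|/2 = 260.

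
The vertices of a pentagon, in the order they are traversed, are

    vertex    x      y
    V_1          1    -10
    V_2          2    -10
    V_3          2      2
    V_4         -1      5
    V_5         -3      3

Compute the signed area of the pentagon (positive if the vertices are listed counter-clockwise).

42.5

Apply the surveyor's formula: 2A = Σ (x_i·y_{i+1} − x_{i+1}·y_i), indices taken mod 5.
Cross-terms: 10, 24, 12, 12, 27  ⇒  Σ = 85
Signed area = Σ/2 = 42.5 (positive ⇒ counter-clockwise traversal).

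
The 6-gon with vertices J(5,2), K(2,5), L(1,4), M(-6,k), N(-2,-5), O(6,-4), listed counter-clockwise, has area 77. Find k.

The doubled signed area Σ (x_i y_{i+1} − x_{i+1} y_i) is linear in k.
With k=0 it equals 148; the coefficient of k is 3 (from the two edges through M).
So 3·k + 148 = 2·77 = 154 ⇒ k = 2.

2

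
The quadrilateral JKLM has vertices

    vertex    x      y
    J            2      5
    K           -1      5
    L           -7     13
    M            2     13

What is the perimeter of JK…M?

30

|JK| = √((-3)² + (0)²) = √9 = 3
|KL| = √((-6)² + (8)²) = √100 = 10
|LM| = √((9)² + (0)²) = √81 = 9
|MJ| = √((0)² + (-8)²) = √64 = 8
Perimeter = 3 + 10 + 9 + 8 = 30.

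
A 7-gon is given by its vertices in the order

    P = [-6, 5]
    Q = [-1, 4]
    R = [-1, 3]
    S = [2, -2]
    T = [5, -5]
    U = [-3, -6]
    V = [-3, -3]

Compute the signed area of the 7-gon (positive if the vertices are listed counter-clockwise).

P→Q: (-6)(4) − (-1)(5) = -19
Q→R: (-1)(3) − (-1)(4) = 1
R→S: (-1)(-2) − (2)(3) = -4
S→T: (2)(-5) − (5)(-2) = 0
T→U: (5)(-6) − (-3)(-5) = -45
U→V: (-3)(-3) − (-3)(-6) = -9
V→P: (-3)(5) − (-6)(-3) = -33
Σ = -109
Signed area = Σ/2 = -54.5 (negative ⇒ clockwise traversal).

-54.5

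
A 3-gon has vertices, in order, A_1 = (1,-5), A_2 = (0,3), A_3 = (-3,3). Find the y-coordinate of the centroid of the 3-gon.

Apply the surveyor's formula. First the cross-terms c_i = x_i·y_{i+1} − x_{i+1}·y_i:
  3, 9, 12  ⇒  2A = 24, A = 12.
Then Σ (y_i + y_{i+1})·c_i = 24, so ȳ = 24 / (6·12) = 1/3.

1/3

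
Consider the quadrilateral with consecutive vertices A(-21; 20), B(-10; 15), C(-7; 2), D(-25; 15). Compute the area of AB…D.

Σ = (-115) + (85) + (-55) + (-185) = -270
Area = |Σ|/2 = 135.

135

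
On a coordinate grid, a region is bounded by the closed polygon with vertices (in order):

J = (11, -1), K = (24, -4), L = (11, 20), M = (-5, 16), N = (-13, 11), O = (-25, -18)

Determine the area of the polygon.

Apply the surveyor's formula: 2A = Σ (x_i·y_{i+1} − x_{i+1}·y_i), indices taken mod 6.
Σ = (-20) + (524) + (276) + (153) + (509) + (223) = 1665
Area = |Σ|/2 = 832.5.

832.5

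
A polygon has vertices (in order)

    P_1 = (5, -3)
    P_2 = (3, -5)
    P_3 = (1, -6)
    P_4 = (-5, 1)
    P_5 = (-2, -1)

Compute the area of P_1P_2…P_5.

20

P_1→P_2: (5)(-5) − (3)(-3) = -16
P_2→P_3: (3)(-6) − (1)(-5) = -13
P_3→P_4: (1)(1) − (-5)(-6) = -29
P_4→P_5: (-5)(-1) − (-2)(1) = 7
P_5→P_1: (-2)(-3) − (5)(-1) = 11
Σ = -40
Area = |Σ|/2 = 20.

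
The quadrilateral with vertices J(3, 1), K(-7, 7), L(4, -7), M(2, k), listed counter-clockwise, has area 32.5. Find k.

Write out the shoelace sum; only the two edges meeting at M involve k:
2·Area = [(4·k − 2·(-7)) + (2·1 − 3·k)] + 49
       = 1·k + 65 = 65
⇒ k = 0.

0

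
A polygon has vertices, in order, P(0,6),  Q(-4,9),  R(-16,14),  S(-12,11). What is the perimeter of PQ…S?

36

|PQ| = √((-4)² + (3)²) = √25 = 5
|QR| = √((-12)² + (5)²) = √169 = 13
|RS| = √((4)² + (-3)²) = √25 = 5
|SP| = √((12)² + (-5)²) = √169 = 13
Perimeter = 5 + 13 + 5 + 13 = 36.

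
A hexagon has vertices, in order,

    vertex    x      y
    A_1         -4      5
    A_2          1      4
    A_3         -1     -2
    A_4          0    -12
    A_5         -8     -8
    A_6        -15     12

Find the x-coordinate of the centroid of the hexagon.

Apply the shoelace (surveyor's) formula. First the cross-terms c_i = x_i·y_{i+1} − x_{i+1}·y_i:
  -21, 2, 12, -96, -216, -27  ⇒  2A = -346, A = -173.
Then Σ (x_i + x_{i+1})·c_i = 6300, so x̄ = 6300 / (6·(-173)) = -1050/173.

-1050/173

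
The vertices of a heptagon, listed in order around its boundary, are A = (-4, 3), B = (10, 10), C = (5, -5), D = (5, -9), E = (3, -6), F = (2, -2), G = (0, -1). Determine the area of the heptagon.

Apply the shoelace formula: 2A = Σ (x_i·y_{i+1} − x_{i+1}·y_i), indices taken mod 7.
Σ = (-70) + (-100) + (-20) + (-3) + (6) + (-2) + (-4) = -193
Area = |Σ|/2 = 96.5.

96.5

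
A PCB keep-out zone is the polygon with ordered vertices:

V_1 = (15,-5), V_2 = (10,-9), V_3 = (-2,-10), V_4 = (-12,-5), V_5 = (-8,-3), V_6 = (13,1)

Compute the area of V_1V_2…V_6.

183

Apply the shoelace (surveyor's) formula: 2A = Σ (x_i·y_{i+1} − x_{i+1}·y_i), indices taken mod 6.
Cross-terms: -85, -118, -110, -4, 31, -80  ⇒  Σ = -366
Area = |Σ|/2 = 183.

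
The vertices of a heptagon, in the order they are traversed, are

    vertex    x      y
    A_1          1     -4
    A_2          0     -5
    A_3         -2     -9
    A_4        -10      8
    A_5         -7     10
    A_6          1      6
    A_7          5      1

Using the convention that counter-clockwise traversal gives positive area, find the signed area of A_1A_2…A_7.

-133.5

A_1→A_2: (1)(-5) − (0)(-4) = -5
A_2→A_3: (0)(-9) − (-2)(-5) = -10
A_3→A_4: (-2)(8) − (-10)(-9) = -106
A_4→A_5: (-10)(10) − (-7)(8) = -44
A_5→A_6: (-7)(6) − (1)(10) = -52
A_6→A_7: (1)(1) − (5)(6) = -29
A_7→A_1: (5)(-4) − (1)(1) = -21
Σ = -267
Signed area = Σ/2 = -133.5 (negative ⇒ clockwise traversal).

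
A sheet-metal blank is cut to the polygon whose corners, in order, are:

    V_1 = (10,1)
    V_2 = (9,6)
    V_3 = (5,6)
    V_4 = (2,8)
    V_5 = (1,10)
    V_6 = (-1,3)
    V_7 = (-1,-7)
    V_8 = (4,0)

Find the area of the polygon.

Apply the shoelace (surveyor's) formula: 2A = Σ (x_i·y_{i+1} − x_{i+1}·y_i), indices taken mod 8.
Cross-terms: 51, 24, 28, 12, 13, 10, 28, 4  ⇒  Σ = 170
Area = |Σ|/2 = 85.

85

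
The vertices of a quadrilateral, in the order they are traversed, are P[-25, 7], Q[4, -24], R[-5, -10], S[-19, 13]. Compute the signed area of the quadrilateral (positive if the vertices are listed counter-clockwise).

174.5

Cross-terms: 572, -160, -255, 192  ⇒  Σ = 349
Signed area = Σ/2 = 174.5 (positive ⇒ counter-clockwise traversal).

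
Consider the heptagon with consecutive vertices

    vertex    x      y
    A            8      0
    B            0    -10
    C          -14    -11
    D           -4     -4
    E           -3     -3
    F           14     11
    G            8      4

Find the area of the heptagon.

131.5

Cross-terms: -80, -140, 12, 0, 9, -32, -32  ⇒  Σ = -263
Area = |Σ|/2 = 131.5.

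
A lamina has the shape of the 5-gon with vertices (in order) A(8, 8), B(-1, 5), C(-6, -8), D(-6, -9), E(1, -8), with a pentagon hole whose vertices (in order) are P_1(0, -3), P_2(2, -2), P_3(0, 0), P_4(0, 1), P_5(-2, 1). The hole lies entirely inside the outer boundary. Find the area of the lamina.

103.5

Outer boundary:
Apply the shoelace (surveyor's) formula: 2A = Σ (x_i·y_{i+1} − x_{i+1}·y_i), indices taken mod 5.
Σ = (48) + (38) + (6) + (57) + (72) = 221
Area = |Σ|/2 = 110.5.
Hole:
Σ = (6) + (0) + (0) + (2) + (6) = 14
Area = |Σ|/2 = 7.
Net area = 110.5 − 7 = 103.5.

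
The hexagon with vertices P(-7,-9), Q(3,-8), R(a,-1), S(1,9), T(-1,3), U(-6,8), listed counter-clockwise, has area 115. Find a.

The doubled signed area Σ (x_i y_{i+1} − x_{i+1} y_i) is linear in a.
With a=0 it equals 213; the coefficient of a is 17 (from the two edges through R).
So 17·a + 213 = 2·115 = 230 ⇒ a = 1.

1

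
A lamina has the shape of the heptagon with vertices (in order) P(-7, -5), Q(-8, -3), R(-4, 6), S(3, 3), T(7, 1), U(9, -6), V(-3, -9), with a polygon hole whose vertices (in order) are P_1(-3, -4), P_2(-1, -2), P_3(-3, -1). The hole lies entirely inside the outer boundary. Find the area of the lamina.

Outer boundary:
P→Q: (-7)(-3) − (-8)(-5) = -19
Q→R: (-8)(6) − (-4)(-3) = -60
R→S: (-4)(3) − (3)(6) = -30
S→T: (3)(1) − (7)(3) = -18
T→U: (7)(-6) − (9)(1) = -51
U→V: (9)(-9) − (-3)(-6) = -99
V→P: (-3)(-5) − (-7)(-9) = -48
Σ = -325
Area = |Σ|/2 = 162.5.
Hole:
Apply Gauss's area formula: 2A = Σ (x_i·y_{i+1} − x_{i+1}·y_i), indices taken mod 3.
Σ = (2) + (-5) + (9) = 6
Area = |Σ|/2 = 3.
Net area = 162.5 − 3 = 159.5.

159.5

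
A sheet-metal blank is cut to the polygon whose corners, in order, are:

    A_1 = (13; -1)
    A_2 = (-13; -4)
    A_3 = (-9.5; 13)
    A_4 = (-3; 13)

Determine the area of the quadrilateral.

Apply the shoelace (surveyor's) formula: 2A = Σ (x_i·y_{i+1} − x_{i+1}·y_i), indices taken mod 4.
A_1→A_2: (13)(-4) − (-13)(-1) = -65
A_2→A_3: (-13)(13) − (-9.5)(-4) = -207
A_3→A_4: (-9.5)(13) − (-3)(13) = -84.5
A_4→A_1: (-3)(-1) − (13)(13) = -166
Σ = -522.5
Area = |Σ|/2 = 261.25.

261.25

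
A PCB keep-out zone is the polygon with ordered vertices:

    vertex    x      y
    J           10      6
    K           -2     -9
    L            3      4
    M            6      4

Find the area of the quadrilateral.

Σ = (-78) + (19) + (-12) + (-4) = -75
Area = |Σ|/2 = 37.5.

37.5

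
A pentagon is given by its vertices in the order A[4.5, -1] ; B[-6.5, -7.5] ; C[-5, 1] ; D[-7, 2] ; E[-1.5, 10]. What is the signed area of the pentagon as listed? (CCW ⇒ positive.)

-98.875

Apply the shoelace (surveyor's) formula: 2A = Σ (x_i·y_{i+1} − x_{i+1}·y_i), indices taken mod 5.
Σ = (-40.25) + (-44) + (-3) + (-67) + (-43.5) = -197.75
Signed area = Σ/2 = -98.875 (negative ⇒ clockwise traversal).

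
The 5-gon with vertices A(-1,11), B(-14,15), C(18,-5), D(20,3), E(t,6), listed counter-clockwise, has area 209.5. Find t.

25

The doubled signed area Σ (x_i y_{i+1} − x_{i+1} y_i) is linear in t.
With t=0 it equals 219; the coefficient of t is 8 (from the two edges through E).
So 8·t + 219 = 2·209.5 = 419 ⇒ t = 25.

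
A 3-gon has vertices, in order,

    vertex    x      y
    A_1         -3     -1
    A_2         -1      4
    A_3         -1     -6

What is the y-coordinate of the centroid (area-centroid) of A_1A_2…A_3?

-1

Apply the shoelace formula. First the cross-terms c_i = x_i·y_{i+1} − x_{i+1}·y_i:
  -13, 10, -17  ⇒  2A = -20, A = -10.
Then Σ (y_i + y_{i+1})·c_i = 60, so ȳ = 60 / (6·(-10)) = -1.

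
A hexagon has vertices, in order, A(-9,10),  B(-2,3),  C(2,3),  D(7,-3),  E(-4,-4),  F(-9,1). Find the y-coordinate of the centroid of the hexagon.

218/207

Apply the surveyor's formula. First the cross-terms c_i = x_i·y_{i+1} − x_{i+1}·y_i:
  -7, -12, -27, -40, -40, -81  ⇒  2A = -207, A = -103.5.
Then Σ (y_i + y_{i+1})·c_i = -654, so ȳ = -654 / (6·(-103.5)) = 218/207.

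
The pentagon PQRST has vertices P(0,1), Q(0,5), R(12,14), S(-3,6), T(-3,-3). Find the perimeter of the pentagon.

|PQ| = √((0)² + (4)²) = √16 = 4
|QR| = √((12)² + (9)²) = √225 = 15
|RS| = √((-15)² + (-8)²) = √289 = 17
|ST| = √((0)² + (-9)²) = √81 = 9
|TP| = √((3)² + (4)²) = √25 = 5
Perimeter = 4 + 15 + 17 + 9 + 5 = 50.

50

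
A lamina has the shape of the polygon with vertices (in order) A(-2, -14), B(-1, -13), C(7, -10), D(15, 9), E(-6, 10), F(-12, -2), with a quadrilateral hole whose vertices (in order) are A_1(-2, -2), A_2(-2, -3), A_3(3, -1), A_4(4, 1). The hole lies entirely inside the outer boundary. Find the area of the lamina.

406

Outer boundary:
Apply Gauss's area formula: 2A = Σ (x_i·y_{i+1} − x_{i+1}·y_i), indices taken mod 6.
A→B: (-2)(-13) − (-1)(-14) = 12
B→C: (-1)(-10) − (7)(-13) = 101
C→D: (7)(9) − (15)(-10) = 213
D→E: (15)(10) − (-6)(9) = 204
E→F: (-6)(-2) − (-12)(10) = 132
F→A: (-12)(-14) − (-2)(-2) = 164
Σ = 826
Area = |Σ|/2 = 413.
Hole:
Apply the shoelace (surveyor's) formula: 2A = Σ (x_i·y_{i+1} − x_{i+1}·y_i), indices taken mod 4.
Σ = (2) + (11) + (7) + (-6) = 14
Area = |Σ|/2 = 7.
Net area = 413 − 7 = 406.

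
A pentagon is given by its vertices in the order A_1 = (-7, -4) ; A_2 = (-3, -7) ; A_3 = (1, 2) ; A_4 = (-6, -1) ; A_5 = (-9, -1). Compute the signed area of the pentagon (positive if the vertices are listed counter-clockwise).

37.5

Apply the shoelace formula: 2A = Σ (x_i·y_{i+1} − x_{i+1}·y_i), indices taken mod 5.
Σ = (37) + (1) + (11) + (-3) + (29) = 75
Signed area = Σ/2 = 37.5 (positive ⇒ counter-clockwise traversal).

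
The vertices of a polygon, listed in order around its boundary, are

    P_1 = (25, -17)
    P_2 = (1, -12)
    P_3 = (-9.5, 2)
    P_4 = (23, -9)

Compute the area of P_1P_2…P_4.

260.75

Apply Gauss's area formula: 2A = Σ (x_i·y_{i+1} − x_{i+1}·y_i), indices taken mod 4.
Cross-terms: -283, -112, 39.5, -166  ⇒  Σ = -521.5
Area = |Σ|/2 = 260.75.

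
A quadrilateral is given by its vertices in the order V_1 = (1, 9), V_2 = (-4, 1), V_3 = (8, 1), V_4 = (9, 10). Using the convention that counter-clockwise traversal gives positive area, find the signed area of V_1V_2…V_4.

Σ = (37) + (-12) + (71) + (71) = 167
Signed area = Σ/2 = 83.5 (positive ⇒ counter-clockwise traversal).

83.5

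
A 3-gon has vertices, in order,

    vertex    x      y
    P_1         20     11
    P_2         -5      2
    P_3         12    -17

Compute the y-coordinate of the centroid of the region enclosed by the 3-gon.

Apply the surveyor's formula. First the cross-terms c_i = x_i·y_{i+1} − x_{i+1}·y_i:
  95, 61, 472  ⇒  2A = 628, A = 314.
Then Σ (y_i + y_{i+1})·c_i = -2512, so ȳ = -2512 / (6·314) = -4/3.

-4/3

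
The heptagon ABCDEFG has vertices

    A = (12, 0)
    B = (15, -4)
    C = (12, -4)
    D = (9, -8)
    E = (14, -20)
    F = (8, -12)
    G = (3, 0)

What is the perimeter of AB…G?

|AB| = √((3)² + (-4)²) = √25 = 5
|BC| = √((-3)² + (0)²) = √9 = 3
|CD| = √((-3)² + (-4)²) = √25 = 5
|DE| = √((5)² + (-12)²) = √169 = 13
|EF| = √((-6)² + (8)²) = √100 = 10
|FG| = √((-5)² + (12)²) = √169 = 13
|GA| = √((9)² + (0)²) = √81 = 9
Perimeter = 5 + 3 + 5 + 13 + 10 + 13 + 9 = 58.

58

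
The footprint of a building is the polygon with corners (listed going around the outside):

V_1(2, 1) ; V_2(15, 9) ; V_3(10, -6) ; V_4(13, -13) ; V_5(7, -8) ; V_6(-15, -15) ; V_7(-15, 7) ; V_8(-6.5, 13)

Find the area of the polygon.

489.5

Apply the shoelace (surveyor's) formula: 2A = Σ (x_i·y_{i+1} − x_{i+1}·y_i), indices taken mod 8.
Σ = (3) + (-180) + (-52) + (-13) + (-225) + (-330) + (-149.5) + (-32.5) = -979
Area = |Σ|/2 = 489.5.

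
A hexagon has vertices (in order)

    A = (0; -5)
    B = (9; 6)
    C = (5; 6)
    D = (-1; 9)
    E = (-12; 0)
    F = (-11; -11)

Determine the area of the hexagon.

207.5

Apply the shoelace (surveyor's) formula: 2A = Σ (x_i·y_{i+1} − x_{i+1}·y_i), indices taken mod 6.
Cross-terms: 45, 24, 51, 108, 132, 55  ⇒  Σ = 415
Area = |Σ|/2 = 207.5.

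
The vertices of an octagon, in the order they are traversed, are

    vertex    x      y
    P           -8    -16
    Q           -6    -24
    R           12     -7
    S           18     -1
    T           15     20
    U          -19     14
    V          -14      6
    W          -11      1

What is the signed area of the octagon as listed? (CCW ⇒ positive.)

911.5

Σ = (96) + (330) + (114) + (375) + (590) + (82) + (52) + (184) = 1823
Signed area = Σ/2 = 911.5 (positive ⇒ counter-clockwise traversal).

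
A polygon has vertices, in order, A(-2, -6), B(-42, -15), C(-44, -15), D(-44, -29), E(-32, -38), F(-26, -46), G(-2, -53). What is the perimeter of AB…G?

|AB| = √((-40)² + (-9)²) = √1681 = 41
|BC| = √((-2)² + (0)²) = √4 = 2
|CD| = √((0)² + (-14)²) = √196 = 14
|DE| = √((12)² + (-9)²) = √225 = 15
|EF| = √((6)² + (-8)²) = √100 = 10
|FG| = √((24)² + (-7)²) = √625 = 25
|GA| = √((0)² + (47)²) = √2209 = 47
Perimeter = 41 + 2 + 14 + 15 + 10 + 25 + 47 = 154.

154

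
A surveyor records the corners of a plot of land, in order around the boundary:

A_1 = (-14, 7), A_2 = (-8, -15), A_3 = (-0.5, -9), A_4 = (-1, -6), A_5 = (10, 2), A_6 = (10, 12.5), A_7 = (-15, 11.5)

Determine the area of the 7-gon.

Apply the surveyor's formula: 2A = Σ (x_i·y_{i+1} − x_{i+1}·y_i), indices taken mod 7.
Σ = (266) + (64.5) + (-6) + (58) + (105) + (302.5) + (56) = 846
Area = |Σ|/2 = 423.

423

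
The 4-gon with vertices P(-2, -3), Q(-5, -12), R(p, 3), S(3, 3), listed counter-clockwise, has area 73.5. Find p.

Write out the shoelace sum; only the two edges meeting at R involve p:
2·Area = [((-5)·3 − p·(-12)) + (p·3 − 3·3)] + 6
       = 15·p + -18 = 147
⇒ p = 11.

11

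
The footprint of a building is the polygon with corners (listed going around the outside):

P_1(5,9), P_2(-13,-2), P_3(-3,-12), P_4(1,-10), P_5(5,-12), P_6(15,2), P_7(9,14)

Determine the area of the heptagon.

Apply the shoelace formula: 2A = Σ (x_i·y_{i+1} − x_{i+1}·y_i), indices taken mod 7.
Cross-terms: 107, 150, 42, 38, 190, 192, 11  ⇒  Σ = 730
Area = |Σ|/2 = 365.

365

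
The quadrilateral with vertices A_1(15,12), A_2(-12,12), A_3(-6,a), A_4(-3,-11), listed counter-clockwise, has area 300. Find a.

-1

The doubled signed area Σ (x_i y_{i+1} − x_{i+1} y_i) is linear in a.
With a=0 it equals 591; the coefficient of a is -9 (from the two edges through A_3).
So -9·a + 591 = 2·300 = 600 ⇒ a = -1.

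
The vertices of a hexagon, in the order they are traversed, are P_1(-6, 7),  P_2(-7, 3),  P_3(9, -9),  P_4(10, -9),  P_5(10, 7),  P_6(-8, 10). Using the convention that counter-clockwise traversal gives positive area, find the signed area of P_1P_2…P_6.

198

P_1→P_2: (-6)(3) − (-7)(7) = 31
P_2→P_3: (-7)(-9) − (9)(3) = 36
P_3→P_4: (9)(-9) − (10)(-9) = 9
P_4→P_5: (10)(7) − (10)(-9) = 160
P_5→P_6: (10)(10) − (-8)(7) = 156
P_6→P_1: (-8)(7) − (-6)(10) = 4
Σ = 396
Signed area = Σ/2 = 198 (positive ⇒ counter-clockwise traversal).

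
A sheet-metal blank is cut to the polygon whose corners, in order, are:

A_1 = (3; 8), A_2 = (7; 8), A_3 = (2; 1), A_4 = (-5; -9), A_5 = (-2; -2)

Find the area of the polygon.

Apply Gauss's area formula: 2A = Σ (x_i·y_{i+1} − x_{i+1}·y_i), indices taken mod 5.
Σ = (-32) + (-9) + (-13) + (-8) + (-10) = -72
Area = |Σ|/2 = 36.

36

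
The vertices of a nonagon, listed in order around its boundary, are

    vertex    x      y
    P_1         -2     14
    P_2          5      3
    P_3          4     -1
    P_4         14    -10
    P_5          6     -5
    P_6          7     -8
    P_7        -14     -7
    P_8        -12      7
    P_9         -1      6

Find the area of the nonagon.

P_1→P_2: (-2)(3) − (5)(14) = -76
P_2→P_3: (5)(-1) − (4)(3) = -17
P_3→P_4: (4)(-10) − (14)(-1) = -26
P_4→P_5: (14)(-5) − (6)(-10) = -10
P_5→P_6: (6)(-8) − (7)(-5) = -13
P_6→P_7: (7)(-7) − (-14)(-8) = -161
P_7→P_8: (-14)(7) − (-12)(-7) = -182
P_8→P_9: (-12)(6) − (-1)(7) = -65
P_9→P_1: (-1)(14) − (-2)(6) = -2
Σ = -552
Area = |Σ|/2 = 276.

276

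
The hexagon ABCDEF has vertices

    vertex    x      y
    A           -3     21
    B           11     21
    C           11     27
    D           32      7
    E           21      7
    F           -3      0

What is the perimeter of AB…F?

106

|AB| = √((14)² + (0)²) = √196 = 14
|BC| = √((0)² + (6)²) = √36 = 6
|CD| = √((21)² + (-20)²) = √841 = 29
|DE| = √((-11)² + (0)²) = √121 = 11
|EF| = √((-24)² + (-7)²) = √625 = 25
|FA| = √((0)² + (21)²) = √441 = 21
Perimeter = 14 + 6 + 29 + 11 + 25 + 21 = 106.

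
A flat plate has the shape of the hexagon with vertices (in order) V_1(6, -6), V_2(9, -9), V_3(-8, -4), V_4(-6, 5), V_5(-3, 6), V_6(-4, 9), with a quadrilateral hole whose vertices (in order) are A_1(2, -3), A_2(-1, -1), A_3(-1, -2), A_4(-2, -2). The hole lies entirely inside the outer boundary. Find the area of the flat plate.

111

Outer boundary:
Apply Gauss's area formula: 2A = Σ (x_i·y_{i+1} − x_{i+1}·y_i), indices taken mod 6.
Cross-terms: 0, -108, -64, -21, -3, -30  ⇒  Σ = -226
Area = |Σ|/2 = 113.
Hole:
A_1→A_2: (2)(-1) − (-1)(-3) = -5
A_2→A_3: (-1)(-2) − (-1)(-1) = 1
A_3→A_4: (-1)(-2) − (-2)(-2) = -2
A_4→A_1: (-2)(-3) − (2)(-2) = 10
Σ = 4
Area = |Σ|/2 = 2.
Net area = 113 − 2 = 111.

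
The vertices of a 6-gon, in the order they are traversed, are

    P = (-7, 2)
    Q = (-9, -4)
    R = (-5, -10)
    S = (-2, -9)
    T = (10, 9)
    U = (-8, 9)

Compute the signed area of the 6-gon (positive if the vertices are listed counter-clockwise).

211

Cross-terms: 46, 70, 25, 72, 162, 47  ⇒  Σ = 422
Signed area = Σ/2 = 211 (positive ⇒ counter-clockwise traversal).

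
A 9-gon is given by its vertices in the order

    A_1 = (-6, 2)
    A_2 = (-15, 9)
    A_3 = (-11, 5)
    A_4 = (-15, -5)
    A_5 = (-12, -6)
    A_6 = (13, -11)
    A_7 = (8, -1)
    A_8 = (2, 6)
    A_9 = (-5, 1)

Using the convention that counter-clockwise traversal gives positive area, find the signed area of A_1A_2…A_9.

Apply the shoelace (surveyor's) formula: 2A = Σ (x_i·y_{i+1} − x_{i+1}·y_i), indices taken mod 9.
Σ = (-24) + (24) + (130) + (30) + (210) + (75) + (50) + (32) + (-4) = 523
Signed area = Σ/2 = 261.5 (positive ⇒ counter-clockwise traversal).

261.5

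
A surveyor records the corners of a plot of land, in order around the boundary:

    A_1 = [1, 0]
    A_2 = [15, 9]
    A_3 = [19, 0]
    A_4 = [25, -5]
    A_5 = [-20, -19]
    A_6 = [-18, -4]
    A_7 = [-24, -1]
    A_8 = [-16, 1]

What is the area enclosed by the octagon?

606.5

Apply the shoelace formula: 2A = Σ (x_i·y_{i+1} − x_{i+1}·y_i), indices taken mod 8.
Cross-terms: 9, -171, -95, -575, -262, -78, -40, -1  ⇒  Σ = -1213
Area = |Σ|/2 = 606.5.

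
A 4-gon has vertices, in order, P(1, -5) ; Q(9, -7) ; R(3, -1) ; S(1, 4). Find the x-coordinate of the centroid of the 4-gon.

Apply Gauss's area formula. First the cross-terms c_i = x_i·y_{i+1} − x_{i+1}·y_i:
  38, 12, 13, -9  ⇒  2A = 54, A = 27.
Then Σ (x_i + x_{i+1})·c_i = 558, so x̄ = 558 / (6·27) = 31/9.

31/9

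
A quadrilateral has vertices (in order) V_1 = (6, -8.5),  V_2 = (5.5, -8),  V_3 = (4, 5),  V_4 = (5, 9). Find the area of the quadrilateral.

13.625

Cross-terms: -1.25, 59.5, 11, -96.5  ⇒  Σ = -27.25
Area = |Σ|/2 = 13.625.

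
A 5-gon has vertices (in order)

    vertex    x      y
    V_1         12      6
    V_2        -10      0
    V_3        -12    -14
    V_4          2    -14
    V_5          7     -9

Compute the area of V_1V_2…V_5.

313

Apply Gauss's area formula: 2A = Σ (x_i·y_{i+1} − x_{i+1}·y_i), indices taken mod 5.
Σ = (60) + (140) + (196) + (80) + (150) = 626
Area = |Σ|/2 = 313.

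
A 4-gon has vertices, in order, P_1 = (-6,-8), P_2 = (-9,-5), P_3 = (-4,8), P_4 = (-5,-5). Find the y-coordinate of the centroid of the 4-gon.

-5/3

Apply the shoelace (surveyor's) formula. First the cross-terms c_i = x_i·y_{i+1} − x_{i+1}·y_i:
  -42, -92, 60, 10  ⇒  2A = -64, A = -32.
Then Σ (y_i + y_{i+1})·c_i = 320, so ȳ = 320 / (6·(-32)) = -5/3.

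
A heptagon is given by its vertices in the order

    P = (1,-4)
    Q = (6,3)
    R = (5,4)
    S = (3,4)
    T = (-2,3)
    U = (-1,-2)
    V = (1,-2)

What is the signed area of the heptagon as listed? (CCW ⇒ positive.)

Σ = (27) + (9) + (8) + (17) + (7) + (4) + (-2) = 70
Signed area = Σ/2 = 35 (positive ⇒ counter-clockwise traversal).

35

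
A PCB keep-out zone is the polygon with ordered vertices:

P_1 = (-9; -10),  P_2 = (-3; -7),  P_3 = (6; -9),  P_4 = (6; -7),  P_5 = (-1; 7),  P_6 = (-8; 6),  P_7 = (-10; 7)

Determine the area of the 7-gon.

Cross-terms: 33, 69, 12, 35, 50, 4, 163  ⇒  Σ = 366
Area = |Σ|/2 = 183.

183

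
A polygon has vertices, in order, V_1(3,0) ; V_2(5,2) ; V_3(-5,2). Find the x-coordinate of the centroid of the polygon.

Apply the shoelace formula. First the cross-terms c_i = x_i·y_{i+1} − x_{i+1}·y_i:
  6, 20, -6  ⇒  2A = 20, A = 10.
Then Σ (x_i + x_{i+1})·c_i = 60, so x̄ = 60 / (6·10) = 1.

1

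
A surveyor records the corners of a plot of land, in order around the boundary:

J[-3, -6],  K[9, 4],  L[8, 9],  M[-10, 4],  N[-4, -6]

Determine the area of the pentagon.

Σ = (42) + (49) + (122) + (76) + (6) = 295
Area = |Σ|/2 = 147.5.

147.5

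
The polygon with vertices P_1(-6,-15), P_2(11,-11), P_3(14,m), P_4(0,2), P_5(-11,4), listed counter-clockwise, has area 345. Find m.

The doubled signed area Σ (x_i y_{i+1} − x_{i+1} y_i) is linear in m.
With m=0 it equals 624; the coefficient of m is 11 (from the two edges through P_3).
So 11·m + 624 = 2·345 = 690 ⇒ m = 6.

6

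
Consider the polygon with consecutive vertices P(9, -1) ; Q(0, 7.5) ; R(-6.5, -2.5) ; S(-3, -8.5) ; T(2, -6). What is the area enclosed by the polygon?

125.5

Σ = (67.5) + (48.75) + (47.75) + (35) + (52) = 251
Area = |Σ|/2 = 125.5.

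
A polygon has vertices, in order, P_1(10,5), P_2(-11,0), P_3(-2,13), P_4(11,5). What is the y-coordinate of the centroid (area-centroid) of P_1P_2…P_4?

1072/177

Apply the shoelace formula. First the cross-terms c_i = x_i·y_{i+1} − x_{i+1}·y_i:
  55, -143, -153, 5  ⇒  2A = -236, A = -118.
Then Σ (y_i + y_{i+1})·c_i = -4288, so ȳ = -4288 / (6·(-118)) = 1072/177.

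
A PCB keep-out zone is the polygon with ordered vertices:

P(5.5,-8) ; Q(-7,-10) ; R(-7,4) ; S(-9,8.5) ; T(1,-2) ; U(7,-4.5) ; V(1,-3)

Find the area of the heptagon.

110.75

Apply the shoelace (surveyor's) formula: 2A = Σ (x_i·y_{i+1} − x_{i+1}·y_i), indices taken mod 7.
Σ = (-111) + (-98) + (-23.5) + (9.5) + (9.5) + (-16.5) + (8.5) = -221.5
Area = |Σ|/2 = 110.75.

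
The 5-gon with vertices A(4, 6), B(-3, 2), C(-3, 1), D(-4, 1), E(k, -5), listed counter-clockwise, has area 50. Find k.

6

Write out the shoelace sum; only the two edges meeting at E involve k:
2·Area = [((-4)·(-5) − k·1) + (k·6 − 4·(-5))] + 30
       = 5·k + 70 = 100
⇒ k = 6.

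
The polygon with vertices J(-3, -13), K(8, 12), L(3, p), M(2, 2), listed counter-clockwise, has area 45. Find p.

The doubled signed area Σ (x_i y_{i+1} − x_{i+1} y_i) is linear in p.
With p=0 it equals 18; the coefficient of p is 6 (from the two edges through L).
So 6·p + 18 = 2·45 = 90 ⇒ p = 12.

12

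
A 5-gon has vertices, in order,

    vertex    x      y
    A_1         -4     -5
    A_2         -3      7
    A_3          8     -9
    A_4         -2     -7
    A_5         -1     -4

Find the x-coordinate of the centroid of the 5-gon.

Apply the surveyor's formula. First the cross-terms c_i = x_i·y_{i+1} − x_{i+1}·y_i:
  -43, -29, -74, 1, -11  ⇒  2A = -156, A = -78.
Then Σ (x_i + x_{i+1})·c_i = -236, so x̄ = -236 / (6·(-78)) = 59/117.

59/117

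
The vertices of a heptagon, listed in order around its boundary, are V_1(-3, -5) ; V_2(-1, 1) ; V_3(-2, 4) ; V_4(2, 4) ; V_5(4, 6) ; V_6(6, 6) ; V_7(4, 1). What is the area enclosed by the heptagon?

Apply the surveyor's formula: 2A = Σ (x_i·y_{i+1} − x_{i+1}·y_i), indices taken mod 7.
Σ = (-8) + (-2) + (-16) + (-4) + (-12) + (-18) + (-17) = -77
Area = |Σ|/2 = 38.5.

38.5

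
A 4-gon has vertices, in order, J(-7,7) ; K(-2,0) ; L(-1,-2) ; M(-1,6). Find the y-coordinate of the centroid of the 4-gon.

3.8

Apply the shoelace formula. First the cross-terms c_i = x_i·y_{i+1} − x_{i+1}·y_i:
  14, 4, -8, 35  ⇒  2A = 45, A = 22.5.
Then Σ (y_i + y_{i+1})·c_i = 513, so ȳ = 513 / (6·22.5) = 3.8.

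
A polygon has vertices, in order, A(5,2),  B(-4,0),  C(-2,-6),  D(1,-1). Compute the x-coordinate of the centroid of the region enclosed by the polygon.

Apply the shoelace formula. First the cross-terms c_i = x_i·y_{i+1} − x_{i+1}·y_i:
  8, 24, 8, 7  ⇒  2A = 47, A = 23.5.
Then Σ (x_i + x_{i+1})·c_i = -102, so x̄ = -102 / (6·23.5) = -34/47.

-34/47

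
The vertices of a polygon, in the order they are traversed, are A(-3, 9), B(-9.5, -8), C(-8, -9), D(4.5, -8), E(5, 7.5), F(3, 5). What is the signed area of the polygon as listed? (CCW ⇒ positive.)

176.875

Apply the shoelace formula: 2A = Σ (x_i·y_{i+1} − x_{i+1}·y_i), indices taken mod 6.
Cross-terms: 109.5, 21.5, 104.5, 73.75, 2.5, 42  ⇒  Σ = 353.75
Signed area = Σ/2 = 176.875 (positive ⇒ counter-clockwise traversal).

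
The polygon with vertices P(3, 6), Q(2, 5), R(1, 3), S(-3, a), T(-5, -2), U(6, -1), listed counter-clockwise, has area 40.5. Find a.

1

Write out the shoelace sum; only the two edges meeting at S involve a:
2·Area = [(1·a − (-3)·3) + ((-3)·(-2) − (-5)·a)] + 60
       = 6·a + 75 = 81
⇒ a = 1.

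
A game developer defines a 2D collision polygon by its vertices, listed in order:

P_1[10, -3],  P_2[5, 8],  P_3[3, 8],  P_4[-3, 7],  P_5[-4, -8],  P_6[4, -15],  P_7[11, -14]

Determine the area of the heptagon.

258

Apply the shoelace formula: 2A = Σ (x_i·y_{i+1} − x_{i+1}·y_i), indices taken mod 7.
Σ = (95) + (16) + (45) + (52) + (92) + (109) + (107) = 516
Area = |Σ|/2 = 258.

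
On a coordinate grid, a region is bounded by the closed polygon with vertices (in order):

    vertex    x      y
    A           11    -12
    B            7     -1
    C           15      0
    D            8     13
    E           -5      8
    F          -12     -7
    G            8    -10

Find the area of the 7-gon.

Apply the shoelace (surveyor's) formula: 2A = Σ (x_i·y_{i+1} − x_{i+1}·y_i), indices taken mod 7.
Σ = (73) + (15) + (195) + (129) + (131) + (176) + (14) = 733
Area = |Σ|/2 = 366.5.

366.5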